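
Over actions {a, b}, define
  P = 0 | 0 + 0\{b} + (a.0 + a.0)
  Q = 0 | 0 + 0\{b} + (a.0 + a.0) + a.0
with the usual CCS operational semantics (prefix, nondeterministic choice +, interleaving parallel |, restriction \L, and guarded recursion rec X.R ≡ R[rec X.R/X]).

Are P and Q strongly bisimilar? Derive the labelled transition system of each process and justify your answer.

YES

P's transition system — 2 states:
  u0 = 0 | 0 + 0\{b} + (a.0 + a.0) → -a-> u1
  u1 = 0 → deadlocked
Q's transition system — 2 states:
  v0 = 0 | 0 + 0\{b} + (a.0 + a.0) + a.0 → -a-> v1
  v1 = 0 → deadlocked
Coarsest stable partition (strong bisimilarity classes):
  B0 = {u0, v0}
  B1 = {u1, v1}
u0 ∈ B0, v0 ∈ B0 → same block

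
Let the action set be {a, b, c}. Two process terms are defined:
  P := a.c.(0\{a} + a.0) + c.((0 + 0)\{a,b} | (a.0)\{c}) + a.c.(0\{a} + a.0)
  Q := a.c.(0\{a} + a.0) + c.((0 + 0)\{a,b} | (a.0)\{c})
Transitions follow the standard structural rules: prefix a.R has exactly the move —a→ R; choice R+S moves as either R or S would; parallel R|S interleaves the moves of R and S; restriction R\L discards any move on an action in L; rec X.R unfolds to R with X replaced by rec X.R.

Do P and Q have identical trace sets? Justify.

LTS(P): 6 reachable states
  u0 = a.c.(0\{a} + a.0) + c.((0 + 0)\{a,b} | (a.0)\{c}) + a.c.(0\{a} + a.0) | —a→ u1, —c→ u2
  u1 = c.(0\{a} + a.0) | —c→ u3
  u2 = (0 + 0)\{a,b} | (a.0)\{c} | —a→ u4
  u3 = 0\{a} + a.0 | —a→ u5
  u4 = (0 + 0)\{a,b} | 0\{c} | ·
  u5 = 0 | ·
LTS(Q): 6 reachable states
  v0 = a.c.(0\{a} + a.0) + c.((0 + 0)\{a,b} | (a.0)\{c}) | —a→ v1, —c→ v2
  v1 = c.(0\{a} + a.0) | —c→ v3
  v2 = (0 + 0)\{a,b} | (a.0)\{c} | —a→ v4
  v3 = 0\{a} + a.0 | —a→ v5
  v4 = (0 + 0)\{a,b} | 0\{c} | ·
  v5 = 0 | ·
Bisimilarity quotient blocks:
  B0 = {u0, v0}
  B1 = {u1, v1}
  B2 = {u2, u3, v2, v3}
  B3 = {u4, u5, v4, v5}
u0 ∈ B0, v0 ∈ B0 → same block
Bisimilar ⇒ trace-equivalent.

YES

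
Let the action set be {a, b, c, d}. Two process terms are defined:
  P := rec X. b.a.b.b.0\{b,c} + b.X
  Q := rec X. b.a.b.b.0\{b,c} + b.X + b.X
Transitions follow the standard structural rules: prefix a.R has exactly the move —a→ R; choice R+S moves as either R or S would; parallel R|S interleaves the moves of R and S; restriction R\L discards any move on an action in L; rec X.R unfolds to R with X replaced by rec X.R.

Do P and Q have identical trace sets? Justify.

traces(P) = traces(Q)

Reachable graph of P (5 states):
  u0 = rec X. b.a.b.b.0\{b,c} + b.X has moves -b-> u0, -b-> u1
  u1 = a.b.b.0\{b,c} has moves -a-> u2
  u2 = b.b.0\{b,c} has moves -b-> u3
  u3 = b.0\{b,c} has moves -b-> u4
  u4 = 0\{b,c} has moves (no moves)
Reachable graph of Q (5 states):
  v0 = rec X. b.a.b.b.0\{b,c} + b.X + b.X has moves -b-> v0, -b-> v1
  v1 = a.b.b.0\{b,c} has moves -a-> v2
  v2 = b.b.0\{b,c} has moves -b-> v3
  v3 = b.0\{b,c} has moves -b-> v4
  v4 = 0\{b,c} has moves (no moves)
Partition-refinement fixed point:
  B0 = {u0, v0}
  B1 = {u1, v1}
  B2 = {u2, v2}
  B3 = {u3, v3}
  B4 = {u4, v4}
u0 ∈ B0, v0 ∈ B0 → same block
Bisimilar ⇒ trace-equivalent.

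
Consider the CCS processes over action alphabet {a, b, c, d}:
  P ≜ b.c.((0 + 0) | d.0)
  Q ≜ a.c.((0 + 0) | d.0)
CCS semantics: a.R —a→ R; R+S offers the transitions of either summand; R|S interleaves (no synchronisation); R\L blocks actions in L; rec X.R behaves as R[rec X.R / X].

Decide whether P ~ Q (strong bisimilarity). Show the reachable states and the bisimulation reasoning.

NO

LTS(P): 4 reachable states
  m0 = b.c.((0 + 0) | d.0) ⊢ ··b··> m1
  m1 = c.((0 + 0) | d.0) ⊢ ··c··> m2
  m2 = (0 + 0) | d.0 ⊢ ··d··> m3
  m3 = (0 + 0) | 0 ⊢ ·
LTS(Q): 4 reachable states
  n0 = a.c.((0 + 0) | d.0) ⊢ ··a··> n1
  n1 = c.((0 + 0) | d.0) ⊢ ··c··> n2
  n2 = (0 + 0) | d.0 ⊢ ··d··> n3
  n3 = (0 + 0) | 0 ⊢ ·
Partition-refinement fixed point:
  B0 = {m0}
  B1 = {m1, n1}
  B2 = {m2, n2}
  B3 = {m3, n3}
  B4 = {n0}
m0 ∈ B0, n0 ∈ B4 → different blocks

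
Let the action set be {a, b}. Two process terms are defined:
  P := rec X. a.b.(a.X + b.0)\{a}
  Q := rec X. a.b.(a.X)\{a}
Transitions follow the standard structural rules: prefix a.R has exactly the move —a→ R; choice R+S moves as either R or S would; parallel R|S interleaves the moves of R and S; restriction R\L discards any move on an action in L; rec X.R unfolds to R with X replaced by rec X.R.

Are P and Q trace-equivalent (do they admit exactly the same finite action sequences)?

NO — witness ⟨abb⟩

LTS(P): 4 reachable states
  s0 = rec X. a.b.(a.X + b.0)\{a} → -a-> s1
  s1 = b.(a.(rec X. a.b.(a.X + b.0)\{a}) + b.0)\{a} → -b-> s2
  s2 = (a.(rec X. a.b.(a.X + b.0)\{a}) + b.0)\{a} → -b-> s3
  s3 = 0\{a} → ∅
LTS(Q): 3 reachable states
  t0 = rec X. a.b.(a.X)\{a} → -a-> t1
  t1 = b.(a.(rec X. a.b.(a.X)\{a}))\{a} → -b-> t2
  t2 = (a.(rec X. a.b.(a.X)\{a}))\{a} → ∅
Trace ⟨abb⟩ through P, begin at {s0}:
  after a @ step 1: {s1}
  after b @ step 2: {s2}
  after b @ step 3: {s3}
  ✓ P
Trace ⟨abb⟩ through Q, begin at {t0}:
  after a @ step 1: {t1}
  after b @ step 2: {t2}
  after b @ step 3: no successor for Q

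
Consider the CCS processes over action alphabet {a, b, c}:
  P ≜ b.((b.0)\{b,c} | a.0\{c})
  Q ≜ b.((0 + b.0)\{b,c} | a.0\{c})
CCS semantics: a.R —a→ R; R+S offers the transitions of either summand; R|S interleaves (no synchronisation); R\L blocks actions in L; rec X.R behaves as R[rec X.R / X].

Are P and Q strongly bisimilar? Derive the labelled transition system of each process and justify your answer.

P ~ Q

Reachable graph of P (3 states):
  s0 = b.((b.0)\{b,c} | a.0\{c}) ⊢ --b--▸ s1
  s1 = (b.0)\{b,c} | a.0\{c} ⊢ --a--▸ s2
  s2 = (b.0)\{b,c} | 0\{c} ⊢ (no moves)
Reachable graph of Q (3 states):
  t0 = b.((0 + b.0)\{b,c} | a.0\{c}) ⊢ --b--▸ t1
  t1 = (0 + b.0)\{b,c} | a.0\{c} ⊢ --a--▸ t2
  t2 = (0 + b.0)\{b,c} | 0\{c} ⊢ (no moves)
Partition-refinement fixed point:
  B0 = {s0, t0}
  B1 = {s1, t1}
  B2 = {s2, t2}
s0 ∈ B0, t0 ∈ B0 → same block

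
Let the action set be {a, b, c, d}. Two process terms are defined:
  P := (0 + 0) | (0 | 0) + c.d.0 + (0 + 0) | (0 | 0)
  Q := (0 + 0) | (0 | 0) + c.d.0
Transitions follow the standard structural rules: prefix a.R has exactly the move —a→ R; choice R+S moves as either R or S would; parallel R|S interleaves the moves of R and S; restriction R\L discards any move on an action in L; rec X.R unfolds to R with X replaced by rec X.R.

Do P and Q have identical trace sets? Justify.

traces(P) = traces(Q)

LTS(P): 3 reachable states
  s0 = (0 + 0) | (0 | 0) + c.d.0 + (0 + 0) | (0 | 0) ⊢ --c--▸ s1
  s1 = d.0 ⊢ --d--▸ s2
  s2 = 0 ⊢ stopped
LTS(Q): 3 reachable states
  t0 = (0 + 0) | (0 | 0) + c.d.0 ⊢ --c--▸ t1
  t1 = d.0 ⊢ --d--▸ t2
  t2 = 0 ⊢ stopped
Partition-refinement fixed point:
  B0 = {s0, t0}
  B1 = {s1, t1}
  B2 = {s2, t2}
s0 ∈ B0, t0 ∈ B0 → same block
Bisimilar ⇒ trace-equivalent.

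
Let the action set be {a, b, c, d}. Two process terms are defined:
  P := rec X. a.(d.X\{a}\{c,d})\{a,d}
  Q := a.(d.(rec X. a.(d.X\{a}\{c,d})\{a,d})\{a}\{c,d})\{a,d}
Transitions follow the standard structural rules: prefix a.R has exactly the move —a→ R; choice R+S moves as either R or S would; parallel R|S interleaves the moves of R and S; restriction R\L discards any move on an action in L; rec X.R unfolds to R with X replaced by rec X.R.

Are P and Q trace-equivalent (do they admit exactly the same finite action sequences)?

traces(P) = traces(Q)

Reachable graph of P (2 states):
  u0 = rec X. a.(d.X\{a}\{c,d})\{a,d} ⊢ --a--▸ u1
  u1 = (d.(rec X. a.(d.X\{a}\{c,d})\{a,d})\{a}\{c,d})\{a,d} ⊢ ∅
Reachable graph of Q (2 states):
  v0 = a.(d.(rec X. a.(d.X\{a}\{c,d})\{a,d})\{a}\{c,d})\{a,d} ⊢ --a--▸ v1
  v1 = (d.(rec X. a.(d.X\{a}\{c,d})\{a,d})\{a}\{c,d})\{a,d} ⊢ ∅
Partition-refinement fixed point:
  B0 = {u0, v0}
  B1 = {u1, v1}
u0 ∈ B0, v0 ∈ B0 → same block
Bisimilar ⇒ trace-equivalent.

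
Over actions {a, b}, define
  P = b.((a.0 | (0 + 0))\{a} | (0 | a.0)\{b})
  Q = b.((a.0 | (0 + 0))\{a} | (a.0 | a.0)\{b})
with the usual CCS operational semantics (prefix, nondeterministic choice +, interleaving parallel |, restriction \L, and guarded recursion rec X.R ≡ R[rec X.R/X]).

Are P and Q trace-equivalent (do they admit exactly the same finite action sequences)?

LTS(P): 3 reachable states
  p0 = b.((a.0 | (0 + 0))\{a} | (0 | a.0)\{b}) ⊢ --b--▸ p1
  p1 = (a.0 | (0 + 0))\{a} | (0 | a.0)\{b} ⊢ --a--▸ p2
  p2 = (a.0 | (0 + 0))\{a} | (0 | 0)\{b} ⊢ ·
LTS(Q): 5 reachable states
  q0 = b.((a.0 | (0 + 0))\{a} | (a.0 | a.0)\{b}) ⊢ --b--▸ q1
  q1 = (a.0 | (0 + 0))\{a} | (a.0 | a.0)\{b} ⊢ --a--▸ q2, --a--▸ q3
  q2 = (a.0 | (0 + 0))\{a} | (0 | a.0)\{b} ⊢ --a--▸ q4
  q3 = (a.0 | (0 + 0))\{a} | (a.0 | 0)\{b} ⊢ --a--▸ q4
  q4 = (a.0 | (0 + 0))\{a} | (0 | 0)\{b} ⊢ ·
Trace ⟨baa⟩ through Q, begin at {q0}:
  after b @ step 1: {q1}
  after a @ step 2: {q2, q3}
  after a @ step 3: {q4}
  ✓ Q
Trace ⟨baa⟩ through P, begin at {p0}:
  after b @ step 1: {p1}
  after a @ step 2: {p2}
  after a @ step 3: ∅  — P cannot continue

traces(P) ≠ traces(Q) — witness ⟨baa⟩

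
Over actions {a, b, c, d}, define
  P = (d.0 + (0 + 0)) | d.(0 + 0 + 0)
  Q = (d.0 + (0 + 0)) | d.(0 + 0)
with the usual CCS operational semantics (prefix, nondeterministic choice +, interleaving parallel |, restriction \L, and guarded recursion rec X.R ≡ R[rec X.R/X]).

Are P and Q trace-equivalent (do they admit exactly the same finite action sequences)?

P's transition system — 4 states:
  s0 = (d.0 + (0 + 0)) | d.(0 + 0 + 0) | --d--▸ s1, --d--▸ s2
  s1 = (d.0 + (0 + 0)) | (0 + 0 + 0) | --d--▸ s3
  s2 = 0 | d.(0 + 0 + 0) | --d--▸ s3
  s3 = 0 | (0 + 0 + 0) | ∅
Q's transition system — 4 states:
  t0 = (d.0 + (0 + 0)) | d.(0 + 0) | --d--▸ t1, --d--▸ t2
  t1 = (d.0 + (0 + 0)) | (0 + 0) | --d--▸ t3
  t2 = 0 | d.(0 + 0) | --d--▸ t3
  t3 = 0 | (0 + 0) | ∅
Coarsest stable partition (strong bisimilarity classes):
  B0 = {s0, t0}
  B1 = {s1, s2, t1, t2}
  B2 = {s3, t3}
s0 ∈ B0, t0 ∈ B0 → same block
Bisimilar ⇒ trace-equivalent.

traces(P) = traces(Q)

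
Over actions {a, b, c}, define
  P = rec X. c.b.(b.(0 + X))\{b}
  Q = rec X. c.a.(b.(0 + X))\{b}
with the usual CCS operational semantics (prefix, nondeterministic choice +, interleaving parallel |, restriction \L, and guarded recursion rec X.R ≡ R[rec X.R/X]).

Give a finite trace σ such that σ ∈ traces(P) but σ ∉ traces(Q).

cb

LTS(P): 3 reachable states
  s0 = rec X. c.b.(b.(0 + X))\{b} ⊢ -c-> s1
  s1 = b.(b.(0 + (rec X. c.b.(b.(0 + X))\{b})))\{b} ⊢ -b-> s2
  s2 = (b.(0 + (rec X. c.b.(b.(0 + X))\{b})))\{b} ⊢ (no moves)
LTS(Q): 3 reachable states
  t0 = rec X. c.a.(b.(0 + X))\{b} ⊢ -c-> t1
  t1 = a.(b.(0 + (rec X. c.a.(b.(0 + X))\{b})))\{b} ⊢ -a-> t2
  t2 = (b.(0 + (rec X. c.a.(b.(0 + X))\{b})))\{b} ⊢ (no moves)
Run σ = ⟨cb⟩ on P: start {s0}
  step 1 (c): {s1}
  step 2 (b): {s2}
  P completes σ.
Run σ = ⟨cb⟩ on Q: start {t0}
  step 1 (c): {t1}
  step 2 (b): no successor for Q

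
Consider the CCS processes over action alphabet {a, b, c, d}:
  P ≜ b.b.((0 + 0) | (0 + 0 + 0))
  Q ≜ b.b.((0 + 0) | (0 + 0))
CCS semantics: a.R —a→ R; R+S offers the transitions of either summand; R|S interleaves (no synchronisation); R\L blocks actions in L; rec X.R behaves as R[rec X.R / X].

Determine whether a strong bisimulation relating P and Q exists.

Reachable graph of P (3 states):
  s0 = b.b.((0 + 0) | (0 + 0 + 0)) has moves -b-> s1
  s1 = b.((0 + 0) | (0 + 0 + 0)) has moves -b-> s2
  s2 = (0 + 0) | (0 + 0 + 0) has moves (no moves)
Reachable graph of Q (3 states):
  t0 = b.b.((0 + 0) | (0 + 0)) has moves -b-> t1
  t1 = b.((0 + 0) | (0 + 0)) has moves -b-> t2
  t2 = (0 + 0) | (0 + 0) has moves (no moves)
Coarsest stable partition (strong bisimilarity classes):
  B0 = {s0, t0}
  B1 = {s1, t1}
  B2 = {s2, t2}
s0 ∈ B0, t0 ∈ B0 → same block

YES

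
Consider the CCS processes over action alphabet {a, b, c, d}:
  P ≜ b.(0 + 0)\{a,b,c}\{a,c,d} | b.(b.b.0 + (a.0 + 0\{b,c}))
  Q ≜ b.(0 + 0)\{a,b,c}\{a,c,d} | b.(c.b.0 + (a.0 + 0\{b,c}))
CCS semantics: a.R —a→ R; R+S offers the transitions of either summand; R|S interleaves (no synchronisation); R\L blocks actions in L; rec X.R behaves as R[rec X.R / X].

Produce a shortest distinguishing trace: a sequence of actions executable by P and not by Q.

P's transition system — 8 states:
  s0 = b.(0 + 0)\{a,b,c}\{a,c,d} | b.(b.b.0 + (a.0 + 0\{b,c})) has moves ··b··> s1, ··b··> s2
  s1 = (0 + 0)\{a,b,c}\{a,c,d} | b.(b.b.0 + (a.0 + 0\{b,c})) has moves ··b··> s3
  s2 = b.(0 + 0)\{a,b,c}\{a,c,d} | (b.b.0 + (a.0 + 0\{b,c})) has moves ··a··> s4, ··b··> s3, ··b··> s5
  s3 = (0 + 0)\{a,b,c}\{a,c,d} | (b.b.0 + (a.0 + 0\{b,c})) has moves ··a··> s6, ··b··> s7
  s4 = b.(0 + 0)\{a,b,c}\{a,c,d} | 0 has moves ··b··> s6
  s5 = b.(0 + 0)\{a,b,c}\{a,c,d} | b.0 has moves ··b··> s4, ··b··> s7
  s6 = (0 + 0)\{a,b,c}\{a,c,d} | 0 has moves ∅
  s7 = (0 + 0)\{a,b,c}\{a,c,d} | b.0 has moves ··b··> s6
Q's transition system — 8 states:
  t0 = b.(0 + 0)\{a,b,c}\{a,c,d} | b.(c.b.0 + (a.0 + 0\{b,c})) has moves ··b··> t1, ··b··> t2
  t1 = (0 + 0)\{a,b,c}\{a,c,d} | b.(c.b.0 + (a.0 + 0\{b,c})) has moves ··b··> t3
  t2 = b.(0 + 0)\{a,b,c}\{a,c,d} | (c.b.0 + (a.0 + 0\{b,c})) has moves ··a··> t4, ··b··> t3, ··c··> t5
  t3 = (0 + 0)\{a,b,c}\{a,c,d} | (c.b.0 + (a.0 + 0\{b,c})) has moves ··a··> t6, ··c··> t7
  t4 = b.(0 + 0)\{a,b,c}\{a,c,d} | 0 has moves ··b··> t6
  t5 = b.(0 + 0)\{a,b,c}\{a,c,d} | b.0 has moves ··b··> t4, ··b··> t7
  t6 = (0 + 0)\{a,b,c}\{a,c,d} | 0 has moves ∅
  t7 = (0 + 0)\{a,b,c}\{a,c,d} | b.0 has moves ··b··> t6
Executing bbb from P (initial set {s0}):
  [1] b ⇒ {s1, s2}
  [2] b ⇒ {s3, s5}
  [3] b ⇒ {s4, s7}
  — P admits the full trace.
Executing bbb from Q (initial set {t0}):
  [1] b ⇒ {t1, t2}
  [2] b ⇒ {t3}
  [3] b ⇒ no successor for Q

bbb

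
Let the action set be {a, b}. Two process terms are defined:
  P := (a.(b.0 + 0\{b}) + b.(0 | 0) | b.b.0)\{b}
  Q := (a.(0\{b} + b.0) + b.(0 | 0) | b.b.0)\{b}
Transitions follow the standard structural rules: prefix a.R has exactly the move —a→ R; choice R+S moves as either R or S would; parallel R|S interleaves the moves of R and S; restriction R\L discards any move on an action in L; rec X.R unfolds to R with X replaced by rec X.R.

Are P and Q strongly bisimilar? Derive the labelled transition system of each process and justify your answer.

P ~ Q

LTS(P): 2 reachable states
  u0 = (a.(b.0 + 0\{b}) + b.(0 | 0) | b.b.0)\{b} → --a--▸ u1
  u1 = (b.0 + 0\{b})\{b} → stopped
LTS(Q): 2 reachable states
  v0 = (a.(0\{b} + b.0) + b.(0 | 0) | b.b.0)\{b} → --a--▸ v1
  v1 = (0\{b} + b.0)\{b} → stopped
Coarsest stable partition (strong bisimilarity classes):
  B0 = {u0, v0}
  B1 = {u1, v1}
u0 ∈ B0, v0 ∈ B0 → same block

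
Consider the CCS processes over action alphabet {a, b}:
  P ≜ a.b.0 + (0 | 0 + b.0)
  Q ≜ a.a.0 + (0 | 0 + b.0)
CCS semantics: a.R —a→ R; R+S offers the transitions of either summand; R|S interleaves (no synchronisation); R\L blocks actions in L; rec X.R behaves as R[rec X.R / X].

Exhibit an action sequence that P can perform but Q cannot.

ab

Reachable graph of P (3 states):
  u0 = a.b.0 + (0 | 0 + b.0) :: ··a··> u1, ··b··> u2
  u1 = b.0 :: ··b··> u2
  u2 = 0 :: stopped
Reachable graph of Q (3 states):
  v0 = a.a.0 + (0 | 0 + b.0) :: ··a··> v1, ··b··> v2
  v1 = a.0 :: ··a··> v2
  v2 = 0 :: stopped
Executing ab from P (initial set {u0}):
  [1] a ⇒ {u1}
  [2] b ⇒ {u2}
  — P admits the full trace.
Executing ab from Q (initial set {v0}):
  [1] a ⇒ {v1}
  [2] b ⇒ ∅  — Q cannot continue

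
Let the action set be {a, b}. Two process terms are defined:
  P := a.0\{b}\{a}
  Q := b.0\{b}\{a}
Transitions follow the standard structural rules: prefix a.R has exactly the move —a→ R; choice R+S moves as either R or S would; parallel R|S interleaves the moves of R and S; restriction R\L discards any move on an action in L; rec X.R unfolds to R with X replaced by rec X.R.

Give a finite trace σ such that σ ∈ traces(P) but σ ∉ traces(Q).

a

P's transition system — 2 states:
  m0 = a.0\{b}\{a} | -a-> m1
  m1 = 0\{b}\{a} | ·
Q's transition system — 2 states:
  n0 = b.0\{b}\{a} | -b-> n1
  n1 = 0\{b}\{a} | ·
Executing a from P (initial set {m0}):
  [1] a ⇒ {m1}
  — P admits the full trace.
Executing a from Q (initial set {n0}):
  [1] a ⇒ ∅ (Q stuck)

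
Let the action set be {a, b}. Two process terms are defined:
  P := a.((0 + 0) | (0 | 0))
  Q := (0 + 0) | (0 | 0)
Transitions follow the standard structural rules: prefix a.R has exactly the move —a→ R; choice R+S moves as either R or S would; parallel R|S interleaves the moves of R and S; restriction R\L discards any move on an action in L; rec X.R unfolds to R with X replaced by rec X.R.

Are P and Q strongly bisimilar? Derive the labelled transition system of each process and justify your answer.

P's transition system — 2 states:
  m0 = a.((0 + 0) | (0 | 0)) | —a→ m1
  m1 = (0 + 0) | (0 | 0) | (no moves)
Q's transition system — 1 states:
  n0 = (0 + 0) | (0 | 0) | (no moves)
Partition-refinement fixed point:
  B0 = {m0}
  B1 = {m1, n0}
m0 ∈ B0, n0 ∈ B1 → different blocks

P ≁ Q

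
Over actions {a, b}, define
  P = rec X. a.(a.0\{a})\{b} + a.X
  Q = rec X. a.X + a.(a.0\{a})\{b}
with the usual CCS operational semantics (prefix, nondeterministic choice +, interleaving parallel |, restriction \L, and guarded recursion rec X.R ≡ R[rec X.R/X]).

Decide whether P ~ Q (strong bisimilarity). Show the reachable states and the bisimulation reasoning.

bisimilar

LTS(P): 3 reachable states
  u0 = rec X. a.(a.0\{a})\{b} + a.X ⊢ ··a··> u0, ··a··> u1
  u1 = (a.0\{a})\{b} ⊢ ··a··> u2
  u2 = 0\{a}\{b} ⊢ ·
LTS(Q): 3 reachable states
  v0 = rec X. a.X + a.(a.0\{a})\{b} ⊢ ··a··> v0, ··a··> v1
  v1 = (a.0\{a})\{b} ⊢ ··a··> v2
  v2 = 0\{a}\{b} ⊢ ·
Coarsest stable partition (strong bisimilarity classes):
  B0 = {u0, v0}
  B1 = {u1, v1}
  B2 = {u2, v2}
u0 ∈ B0, v0 ∈ B0 → same block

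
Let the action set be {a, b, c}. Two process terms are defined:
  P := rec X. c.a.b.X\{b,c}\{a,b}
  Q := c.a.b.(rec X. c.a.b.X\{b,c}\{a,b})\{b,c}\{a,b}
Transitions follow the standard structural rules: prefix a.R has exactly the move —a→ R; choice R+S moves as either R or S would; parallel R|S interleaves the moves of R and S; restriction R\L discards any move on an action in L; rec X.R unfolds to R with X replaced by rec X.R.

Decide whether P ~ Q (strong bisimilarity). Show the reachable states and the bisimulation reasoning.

P ~ Q

P's transition system — 4 states:
  m0 = rec X. c.a.b.X\{b,c}\{a,b} → -c-> m1
  m1 = a.b.(rec X. c.a.b.X\{b,c}\{a,b})\{b,c}\{a,b} → -a-> m2
  m2 = b.(rec X. c.a.b.X\{b,c}\{a,b})\{b,c}\{a,b} → -b-> m3
  m3 = (rec X. c.a.b.X\{b,c}\{a,b})\{b,c}\{a,b} → (no moves)
Q's transition system — 4 states:
  n0 = c.a.b.(rec X. c.a.b.X\{b,c}\{a,b})\{b,c}\{a,b} → -c-> n1
  n1 = a.b.(rec X. c.a.b.X\{b,c}\{a,b})\{b,c}\{a,b} → -a-> n2
  n2 = b.(rec X. c.a.b.X\{b,c}\{a,b})\{b,c}\{a,b} → -b-> n3
  n3 = (rec X. c.a.b.X\{b,c}\{a,b})\{b,c}\{a,b} → (no moves)
Coarsest stable partition (strong bisimilarity classes):
  B0 = {m0, n0}
  B1 = {m1, n1}
  B2 = {m2, n2}
  B3 = {m3, n3}
m0 ∈ B0, n0 ∈ B0 → same block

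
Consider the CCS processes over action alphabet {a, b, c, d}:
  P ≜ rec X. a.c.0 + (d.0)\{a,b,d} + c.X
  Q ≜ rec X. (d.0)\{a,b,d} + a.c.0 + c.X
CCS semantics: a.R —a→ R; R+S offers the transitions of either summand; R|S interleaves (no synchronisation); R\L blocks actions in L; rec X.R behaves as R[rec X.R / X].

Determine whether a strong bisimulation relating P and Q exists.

bisimilar

Reachable graph of P (3 states):
  s0 = rec X. a.c.0 + (d.0)\{a,b,d} + c.X has moves --a--▸ s1, --c--▸ s0
  s1 = c.0 has moves --c--▸ s2
  s2 = 0 has moves stopped
Reachable graph of Q (3 states):
  t0 = rec X. (d.0)\{a,b,d} + a.c.0 + c.X has moves --a--▸ t1, --c--▸ t0
  t1 = c.0 has moves --c--▸ t2
  t2 = 0 has moves stopped
Partition-refinement fixed point:
  B0 = {s0, t0}
  B1 = {s1, t1}
  B2 = {s2, t2}
s0 ∈ B0, t0 ∈ B0 → same block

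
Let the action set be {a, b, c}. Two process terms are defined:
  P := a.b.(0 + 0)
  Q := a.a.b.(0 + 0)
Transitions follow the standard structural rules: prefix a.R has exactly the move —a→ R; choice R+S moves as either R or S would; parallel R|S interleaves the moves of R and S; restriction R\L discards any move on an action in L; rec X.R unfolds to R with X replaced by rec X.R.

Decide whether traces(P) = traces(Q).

NO — witness ⟨ab⟩

P's transition system — 3 states:
  p0 = a.b.(0 + 0) → --a--▸ p1
  p1 = b.(0 + 0) → --b--▸ p2
  p2 = 0 + 0 → stopped
Q's transition system — 4 states:
  q0 = a.a.b.(0 + 0) → --a--▸ q1
  q1 = a.b.(0 + 0) → --a--▸ q2
  q2 = b.(0 + 0) → --b--▸ q3
  q3 = 0 + 0 → stopped
Trace ⟨ab⟩ through P, begin at {p0}:
  [1] a ⇒ {p1}
  [2] b ⇒ {p2}
  ✓ P
Trace ⟨ab⟩ through Q, begin at {q0}:
  [1] a ⇒ {q1}
  [2] b ⇒ no successor for Q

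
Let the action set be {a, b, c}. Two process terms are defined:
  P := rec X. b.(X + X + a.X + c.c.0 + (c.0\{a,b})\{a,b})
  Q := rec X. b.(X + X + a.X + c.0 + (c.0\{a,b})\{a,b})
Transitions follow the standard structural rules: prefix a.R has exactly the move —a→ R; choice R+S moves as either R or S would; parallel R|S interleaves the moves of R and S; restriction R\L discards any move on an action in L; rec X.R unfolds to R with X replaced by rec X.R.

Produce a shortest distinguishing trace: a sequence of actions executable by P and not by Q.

LTS(P): 5 reachable states
  s0 = rec X. b.(X + X + a.X + c.c.0 + (c.0\{a,b})\{a,b}) | ··b··> s1
  s1 = (rec X. b.(X + X + a.X + c.c.0 + (c.0\{a,b})\{a,b})) + (rec X. b.(X + X + a.X + c.c.0 + (c.0\{a,b})\{a,b})) + a.(rec X. b.(X + X + a.X + c.c.0 + (c.0\{a,b})\{a,b})) + c.c.0 + (c.0\{a,b})\{a,b} | ··a··> s0, ··b··> s1, ··c··> s2, ··c··> s3
  s2 = 0\{a,b}\{a,b} | (no moves)
  s3 = c.0 | ··c··> s4
  s4 = 0 | (no moves)
LTS(Q): 4 reachable states
  t0 = rec X. b.(X + X + a.X + c.0 + (c.0\{a,b})\{a,b}) | ··b··> t1
  t1 = (rec X. b.(X + X + a.X + c.0 + (c.0\{a,b})\{a,b})) + (rec X. b.(X + X + a.X + c.0 + (c.0\{a,b})\{a,b})) + a.(rec X. b.(X + X + a.X + c.0 + (c.0\{a,b})\{a,b})) + c.0 + (c.0\{a,b})\{a,b} | ··a··> t0, ··b··> t1, ··c··> t2, ··c··> t3
  t2 = 0 | (no moves)
  t3 = 0\{a,b}\{a,b} | (no moves)
Trace ⟨bcc⟩ through P, begin at {s0}:
  step 1 (b): {s1}
  step 2 (c): {s2, s3}
  step 3 (c): {s4}
  P completes σ.
Trace ⟨bcc⟩ through Q, begin at {t0}:
  step 1 (b): {t1}
  step 2 (c): {t2, t3}
  step 3 (c): no successor for Q

bcc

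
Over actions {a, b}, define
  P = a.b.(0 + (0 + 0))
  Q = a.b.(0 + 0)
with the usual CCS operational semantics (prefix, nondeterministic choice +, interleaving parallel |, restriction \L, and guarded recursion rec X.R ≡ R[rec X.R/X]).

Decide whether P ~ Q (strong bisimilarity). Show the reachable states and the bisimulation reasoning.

bisimilar

LTS(P): 3 reachable states
  s0 = a.b.(0 + (0 + 0)) → -a-> s1
  s1 = b.(0 + (0 + 0)) → -b-> s2
  s2 = 0 + (0 + 0) → stopped
LTS(Q): 3 reachable states
  t0 = a.b.(0 + 0) → -a-> t1
  t1 = b.(0 + 0) → -b-> t2
  t2 = 0 + 0 → stopped
Partition-refinement fixed point:
  B0 = {s0, t0}
  B1 = {s1, t1}
  B2 = {s2, t2}
s0 ∈ B0, t0 ∈ B0 → same block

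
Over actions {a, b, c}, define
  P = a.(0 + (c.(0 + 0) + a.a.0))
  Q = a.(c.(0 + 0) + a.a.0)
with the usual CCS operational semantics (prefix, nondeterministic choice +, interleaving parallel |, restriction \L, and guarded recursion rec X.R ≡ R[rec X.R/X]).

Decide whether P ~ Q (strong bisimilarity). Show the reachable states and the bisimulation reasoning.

P's transition system — 5 states:
  s0 = a.(0 + (c.(0 + 0) + a.a.0)) ⊢ -a-> s1
  s1 = 0 + (c.(0 + 0) + a.a.0) ⊢ -a-> s2, -c-> s3
  s2 = a.0 ⊢ -a-> s4
  s3 = 0 + 0 ⊢ ∅
  s4 = 0 ⊢ ∅
Q's transition system — 5 states:
  t0 = a.(c.(0 + 0) + a.a.0) ⊢ -a-> t1
  t1 = c.(0 + 0) + a.a.0 ⊢ -a-> t2, -c-> t3
  t2 = a.0 ⊢ -a-> t4
  t3 = 0 + 0 ⊢ ∅
  t4 = 0 ⊢ ∅
Bisimilarity quotient blocks:
  B0 = {s0, t0}
  B1 = {s1, t1}
  B2 = {s3, s4, t3, t4}
  B3 = {s2, t2}
s0 ∈ B0, t0 ∈ B0 → same block

YES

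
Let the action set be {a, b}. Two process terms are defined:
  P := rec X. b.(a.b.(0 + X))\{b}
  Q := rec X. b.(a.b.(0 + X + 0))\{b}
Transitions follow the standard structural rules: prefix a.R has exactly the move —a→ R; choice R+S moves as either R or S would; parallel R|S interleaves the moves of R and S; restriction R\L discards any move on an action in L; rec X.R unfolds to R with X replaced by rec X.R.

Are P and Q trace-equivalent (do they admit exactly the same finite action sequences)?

P's transition system — 3 states:
  u0 = rec X. b.(a.b.(0 + X))\{b} :: -b-> u1
  u1 = (a.b.(0 + (rec X. b.(a.b.(0 + X))\{b})))\{b} :: -a-> u2
  u2 = (b.(0 + (rec X. b.(a.b.(0 + X))\{b})))\{b} :: ∅
Q's transition system — 3 states:
  v0 = rec X. b.(a.b.(0 + X + 0))\{b} :: -b-> v1
  v1 = (a.b.(0 + (rec X. b.(a.b.(0 + X + 0))\{b}) + 0))\{b} :: -a-> v2
  v2 = (b.(0 + (rec X. b.(a.b.(0 + X + 0))\{b}) + 0))\{b} :: ∅
Partition-refinement fixed point:
  B0 = {u0, v0}
  B1 = {u1, v1}
  B2 = {u2, v2}
u0 ∈ B0, v0 ∈ B0 → same block
Bisimilar ⇒ trace-equivalent.

trace-equivalent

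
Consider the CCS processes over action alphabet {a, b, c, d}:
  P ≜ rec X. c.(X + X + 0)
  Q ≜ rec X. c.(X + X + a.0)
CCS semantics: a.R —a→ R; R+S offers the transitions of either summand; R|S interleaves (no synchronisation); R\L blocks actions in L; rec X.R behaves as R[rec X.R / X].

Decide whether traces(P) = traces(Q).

traces(P) ≠ traces(Q) — witness ⟨ca⟩

P's transition system — 2 states:
  m0 = rec X. c.(X + X + 0) → --c--▸ m1
  m1 = (rec X. c.(X + X + 0)) + (rec X. c.(X + X + 0)) + 0 → --c--▸ m1
Q's transition system — 3 states:
  n0 = rec X. c.(X + X + a.0) → --c--▸ n1
  n1 = (rec X. c.(X + X + a.0)) + (rec X. c.(X + X + a.0)) + a.0 → --a--▸ n2, --c--▸ n1
  n2 = 0 → (no moves)
Executing ca from Q (initial set {n0}):
  after c @ step 1: {n1}
  after a @ step 2: {n2}
  Q completes σ.
Executing ca from P (initial set {m0}):
  after c @ step 1: {m1}
  after a @ step 2: ∅  — P cannot continue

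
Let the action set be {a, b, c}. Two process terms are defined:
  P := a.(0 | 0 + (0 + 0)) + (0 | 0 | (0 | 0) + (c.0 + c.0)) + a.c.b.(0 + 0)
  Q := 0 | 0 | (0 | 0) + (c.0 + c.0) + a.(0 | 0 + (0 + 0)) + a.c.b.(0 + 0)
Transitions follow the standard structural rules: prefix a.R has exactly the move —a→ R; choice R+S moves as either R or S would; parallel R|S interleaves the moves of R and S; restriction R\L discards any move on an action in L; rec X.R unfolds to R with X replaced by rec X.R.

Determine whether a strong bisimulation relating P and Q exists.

P's transition system — 6 states:
  m0 = a.(0 | 0 + (0 + 0)) + (0 | 0 | (0 | 0) + (c.0 + c.0)) + a.c.b.(0 + 0) :: ··a··> m1, ··a··> m2, ··c··> m3
  m1 = 0 | 0 + (0 + 0) :: (no moves)
  m2 = c.b.(0 + 0) :: ··c··> m4
  m3 = 0 :: (no moves)
  m4 = b.(0 + 0) :: ··b··> m5
  m5 = 0 + 0 :: (no moves)
Q's transition system — 6 states:
  n0 = 0 | 0 | (0 | 0) + (c.0 + c.0) + a.(0 | 0 + (0 + 0)) + a.c.b.(0 + 0) :: ··a··> n1, ··a··> n2, ··c··> n3
  n1 = 0 | 0 + (0 + 0) :: (no moves)
  n2 = c.b.(0 + 0) :: ··c··> n4
  n3 = 0 :: (no moves)
  n4 = b.(0 + 0) :: ··b··> n5
  n5 = 0 + 0 :: (no moves)
Bisimilarity quotient blocks:
  B0 = {m0, n0}
  B1 = {m1, m3, m5, n1, n3, n5}
  B2 = {m2, n2}
  B3 = {m4, n4}
m0 ∈ B0, n0 ∈ B0 → same block

P ~ Q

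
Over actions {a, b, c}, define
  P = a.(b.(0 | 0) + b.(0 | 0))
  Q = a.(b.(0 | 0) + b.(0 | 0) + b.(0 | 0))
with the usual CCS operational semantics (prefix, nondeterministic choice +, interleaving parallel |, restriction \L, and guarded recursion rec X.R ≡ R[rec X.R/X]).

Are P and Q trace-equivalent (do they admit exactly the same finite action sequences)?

P's transition system — 3 states:
  u0 = a.(b.(0 | 0) + b.(0 | 0)) ⊢ —a→ u1
  u1 = b.(0 | 0) + b.(0 | 0) ⊢ —b→ u2
  u2 = 0 | 0 ⊢ ·
Q's transition system — 3 states:
  v0 = a.(b.(0 | 0) + b.(0 | 0) + b.(0 | 0)) ⊢ —a→ v1
  v1 = b.(0 | 0) + b.(0 | 0) + b.(0 | 0) ⊢ —b→ v2
  v2 = 0 | 0 ⊢ ·
Bisimilarity quotient blocks:
  B0 = {u0, v0}
  B1 = {u1, v1}
  B2 = {u2, v2}
u0 ∈ B0, v0 ∈ B0 → same block
Bisimilar ⇒ trace-equivalent.

traces(P) = traces(Q)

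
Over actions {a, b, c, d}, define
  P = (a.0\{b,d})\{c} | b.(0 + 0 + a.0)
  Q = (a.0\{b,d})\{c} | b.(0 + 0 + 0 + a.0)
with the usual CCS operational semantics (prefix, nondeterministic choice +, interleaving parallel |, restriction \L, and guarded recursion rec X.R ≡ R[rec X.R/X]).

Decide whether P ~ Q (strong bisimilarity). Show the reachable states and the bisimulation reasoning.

P's transition system — 6 states:
  s0 = (a.0\{b,d})\{c} | b.(0 + 0 + a.0) → ··a··> s1, ··b··> s2
  s1 = 0\{b,d}\{c} | b.(0 + 0 + a.0) → ··b··> s3
  s2 = (a.0\{b,d})\{c} | (0 + 0 + a.0) → ··a··> s3, ··a··> s4
  s3 = 0\{b,d}\{c} | (0 + 0 + a.0) → ··a··> s5
  s4 = (a.0\{b,d})\{c} | 0 → ··a··> s5
  s5 = 0\{b,d}\{c} | 0 → deadlocked
Q's transition system — 6 states:
  t0 = (a.0\{b,d})\{c} | b.(0 + 0 + 0 + a.0) → ··a··> t1, ··b··> t2
  t1 = 0\{b,d}\{c} | b.(0 + 0 + 0 + a.0) → ··b··> t3
  t2 = (a.0\{b,d})\{c} | (0 + 0 + 0 + a.0) → ··a··> t3, ··a··> t4
  t3 = 0\{b,d}\{c} | (0 + 0 + 0 + a.0) → ··a··> t5
  t4 = (a.0\{b,d})\{c} | 0 → ··a··> t5
  t5 = 0\{b,d}\{c} | 0 → deadlocked
Bisimilarity quotient blocks:
  B0 = {s0, t0}
  B1 = {s1, t1}
  B2 = {s3, s4, t3, t4}
  B3 = {s5, t5}
  B4 = {s2, t2}
s0 ∈ B0, t0 ∈ B0 → same block

bisimilar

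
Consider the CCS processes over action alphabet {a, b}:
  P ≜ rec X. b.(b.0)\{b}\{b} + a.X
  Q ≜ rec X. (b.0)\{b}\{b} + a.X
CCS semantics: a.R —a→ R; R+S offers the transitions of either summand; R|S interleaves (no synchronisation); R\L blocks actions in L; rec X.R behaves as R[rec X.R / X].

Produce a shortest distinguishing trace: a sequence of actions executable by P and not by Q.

Reachable graph of P (2 states):
  m0 = rec X. b.(b.0)\{b}\{b} + a.X :: ··a··> m0, ··b··> m1
  m1 = (b.0)\{b}\{b} :: ∅
Reachable graph of Q (1 states):
  n0 = rec X. (b.0)\{b}\{b} + a.X :: ··a··> n0
Trace ⟨b⟩ through P, begin at {m0}:
  after b @ step 1: {m1}
  — P admits the full trace.
Trace ⟨b⟩ through Q, begin at {n0}:
  after b @ step 1: ∅  — Q cannot continue

b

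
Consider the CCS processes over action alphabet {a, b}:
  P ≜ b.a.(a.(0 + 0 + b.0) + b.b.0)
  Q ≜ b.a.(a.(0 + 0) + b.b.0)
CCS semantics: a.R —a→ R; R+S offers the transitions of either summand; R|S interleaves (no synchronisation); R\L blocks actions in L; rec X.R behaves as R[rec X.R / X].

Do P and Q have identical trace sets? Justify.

trace-distinct — witness ⟨baab⟩

P's transition system — 6 states:
  u0 = b.a.(a.(0 + 0 + b.0) + b.b.0) ⊢ =b=> u1
  u1 = a.(a.(0 + 0 + b.0) + b.b.0) ⊢ =a=> u2
  u2 = a.(0 + 0 + b.0) + b.b.0 ⊢ =a=> u3, =b=> u4
  u3 = 0 + 0 + b.0 ⊢ =b=> u5
  u4 = b.0 ⊢ =b=> u5
  u5 = 0 ⊢ ∅
Q's transition system — 6 states:
  v0 = b.a.(a.(0 + 0) + b.b.0) ⊢ =b=> v1
  v1 = a.(a.(0 + 0) + b.b.0) ⊢ =a=> v2
  v2 = a.(0 + 0) + b.b.0 ⊢ =a=> v3, =b=> v4
  v3 = 0 + 0 ⊢ ∅
  v4 = b.0 ⊢ =b=> v5
  v5 = 0 ⊢ ∅
Run σ = ⟨baab⟩ on P: start {u0}
  step 1 (b): {u1}
  step 2 (a): {u2}
  step 3 (a): {u3}
  step 4 (b): {u5}
  — P admits the full trace.
Run σ = ⟨baab⟩ on Q: start {v0}
  step 1 (b): {v1}
  step 2 (a): {v2}
  step 3 (a): {v3}
  step 4 (b): ∅ (Q stuck)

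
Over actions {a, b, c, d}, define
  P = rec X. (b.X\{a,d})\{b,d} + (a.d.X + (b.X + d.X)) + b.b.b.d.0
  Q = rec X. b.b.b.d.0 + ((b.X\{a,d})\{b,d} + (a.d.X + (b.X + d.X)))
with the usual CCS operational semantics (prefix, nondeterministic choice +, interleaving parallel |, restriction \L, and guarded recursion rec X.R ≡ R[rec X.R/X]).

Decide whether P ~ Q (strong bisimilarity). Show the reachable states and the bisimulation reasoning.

P's transition system — 6 states:
  m0 = rec X. (b.X\{a,d})\{b,d} + (a.d.X + (b.X + d.X)) + b.b.b.d.0 ⊢ ··a··> m1, ··b··> m0, ··b··> m2, ··d··> m0
  m1 = d.(rec X. (b.X\{a,d})\{b,d} + (a.d.X + (b.X + d.X)) + b.b.b.d.0) ⊢ ··d··> m0
  m2 = b.b.d.0 ⊢ ··b··> m3
  m3 = b.d.0 ⊢ ··b··> m4
  m4 = d.0 ⊢ ··d··> m5
  m5 = 0 ⊢ ·
Q's transition system — 6 states:
  n0 = rec X. b.b.b.d.0 + ((b.X\{a,d})\{b,d} + (a.d.X + (b.X + d.X))) ⊢ ··a··> n1, ··b··> n0, ··b··> n2, ··d··> n0
  n1 = d.(rec X. b.b.b.d.0 + ((b.X\{a,d})\{b,d} + (a.d.X + (b.X + d.X)))) ⊢ ··d··> n0
  n2 = b.b.d.0 ⊢ ··b··> n3
  n3 = b.d.0 ⊢ ··b··> n4
  n4 = d.0 ⊢ ··d··> n5
  n5 = 0 ⊢ ·
Bisimilarity quotient blocks:
  B0 = {m0, n0}
  B1 = {m2, n2}
  B2 = {m3, n3}
  B3 = {m4, n4}
  B4 = {m5, n5}
  B5 = {m1, n1}
m0 ∈ B0, n0 ∈ B0 → same block

P ~ Q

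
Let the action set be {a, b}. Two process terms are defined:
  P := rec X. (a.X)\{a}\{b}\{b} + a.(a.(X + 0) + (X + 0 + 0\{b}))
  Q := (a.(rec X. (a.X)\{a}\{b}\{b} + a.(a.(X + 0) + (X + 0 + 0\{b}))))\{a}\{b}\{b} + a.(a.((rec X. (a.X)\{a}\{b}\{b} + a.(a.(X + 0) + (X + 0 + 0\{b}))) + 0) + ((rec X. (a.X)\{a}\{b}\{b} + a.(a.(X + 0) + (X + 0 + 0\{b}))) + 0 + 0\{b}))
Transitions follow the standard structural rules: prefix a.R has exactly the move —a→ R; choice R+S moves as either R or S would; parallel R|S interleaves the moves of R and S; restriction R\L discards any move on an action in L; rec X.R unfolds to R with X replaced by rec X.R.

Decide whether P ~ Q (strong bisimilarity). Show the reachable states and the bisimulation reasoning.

P's transition system — 3 states:
  u0 = rec X. (a.X)\{a}\{b}\{b} + a.(a.(X + 0) + (X + 0 + 0\{b})) :: --a--▸ u1
  u1 = a.((rec X. (a.X)\{a}\{b}\{b} + a.(a.(X + 0) + (X + 0 + 0\{b}))) + 0) + ((rec X. (a.X)\{a}\{b}\{b} + a.(a.(X + 0) + (X + 0 + 0\{b}))) + 0 + 0\{b}) :: --a--▸ u1, --a--▸ u2
  u2 = (rec X. (a.X)\{a}\{b}\{b} + a.(a.(X + 0) + (X + 0 + 0\{b}))) + 0 :: --a--▸ u1
Q's transition system — 3 states:
  v0 = (a.(rec X. (a.X)\{a}\{b}\{b} + a.(a.(X + 0) + (X + 0 + 0\{b}))))\{a}\{b}\{b} + a.(a.((rec X. (a.X)\{a}\{b}\{b} + a.(a.(X + 0) + (X + 0 + 0\{b}))) + 0) + ((rec X. (a.X)\{a}\{b}\{b} + a.(a.(X + 0) + (X + 0 + 0\{b}))) + 0 + 0\{b})) :: --a--▸ v1
  v1 = a.((rec X. (a.X)\{a}\{b}\{b} + a.(a.(X + 0) + (X + 0 + 0\{b}))) + 0) + ((rec X. (a.X)\{a}\{b}\{b} + a.(a.(X + 0) + (X + 0 + 0\{b}))) + 0 + 0\{b}) :: --a--▸ v1, --a--▸ v2
  v2 = (rec X. (a.X)\{a}\{b}\{b} + a.(a.(X + 0) + (X + 0 + 0\{b}))) + 0 :: --a--▸ v1
Partition-refinement fixed point:
  B0 = {u0, u1, u2, v0, v1, v2}
u0 ∈ B0, v0 ∈ B0 → same block

bisimilar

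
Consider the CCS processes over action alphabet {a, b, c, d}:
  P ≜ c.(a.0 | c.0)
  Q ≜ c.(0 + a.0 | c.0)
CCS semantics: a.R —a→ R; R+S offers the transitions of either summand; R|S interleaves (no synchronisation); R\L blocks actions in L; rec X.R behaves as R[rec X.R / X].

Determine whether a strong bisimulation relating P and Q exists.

P ~ Q

P's transition system — 5 states:
  s0 = c.(a.0 | c.0) has moves =c=> s1
  s1 = a.0 | c.0 has moves =a=> s2, =c=> s3
  s2 = 0 | c.0 has moves =c=> s4
  s3 = a.0 | 0 has moves =a=> s4
  s4 = 0 | 0 has moves (no moves)
Q's transition system — 5 states:
  t0 = c.(0 + a.0 | c.0) has moves =c=> t1
  t1 = 0 + a.0 | c.0 has moves =a=> t2, =c=> t3
  t2 = 0 | c.0 has moves =c=> t4
  t3 = a.0 | 0 has moves =a=> t4
  t4 = 0 | 0 has moves (no moves)
Coarsest stable partition (strong bisimilarity classes):
  B0 = {s0, t0}
  B1 = {s1, t1}
  B2 = {s3, t3}
  B3 = {s4, t4}
  B4 = {s2, t2}
s0 ∈ B0, t0 ∈ B0 → same block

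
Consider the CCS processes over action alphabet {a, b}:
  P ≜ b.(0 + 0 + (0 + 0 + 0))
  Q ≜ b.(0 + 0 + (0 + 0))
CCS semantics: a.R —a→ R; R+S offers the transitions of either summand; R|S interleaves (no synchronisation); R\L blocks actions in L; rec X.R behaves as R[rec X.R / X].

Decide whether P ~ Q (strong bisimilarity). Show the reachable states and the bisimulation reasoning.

bisimilar

LTS(P): 2 reachable states
  p0 = b.(0 + 0 + (0 + 0 + 0)) ⊢ =b=> p1
  p1 = 0 + 0 + (0 + 0 + 0) ⊢ deadlocked
LTS(Q): 2 reachable states
  q0 = b.(0 + 0 + (0 + 0)) ⊢ =b=> q1
  q1 = 0 + 0 + (0 + 0) ⊢ deadlocked
Partition-refinement fixed point:
  B0 = {p0, q0}
  B1 = {p1, q1}
p0 ∈ B0, q0 ∈ B0 → same block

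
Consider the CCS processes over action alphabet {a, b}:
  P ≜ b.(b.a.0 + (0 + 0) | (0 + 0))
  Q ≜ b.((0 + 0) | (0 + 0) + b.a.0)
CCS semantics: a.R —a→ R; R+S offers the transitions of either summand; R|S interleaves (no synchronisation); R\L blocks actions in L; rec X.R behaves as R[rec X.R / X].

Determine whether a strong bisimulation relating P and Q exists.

P ~ Q

Reachable graph of P (4 states):
  p0 = b.(b.a.0 + (0 + 0) | (0 + 0)) :: =b=> p1
  p1 = b.a.0 + (0 + 0) | (0 + 0) :: =b=> p2
  p2 = a.0 :: =a=> p3
  p3 = 0 :: (no moves)
Reachable graph of Q (4 states):
  q0 = b.((0 + 0) | (0 + 0) + b.a.0) :: =b=> q1
  q1 = (0 + 0) | (0 + 0) + b.a.0 :: =b=> q2
  q2 = a.0 :: =a=> q3
  q3 = 0 :: (no moves)
Bisimilarity quotient blocks:
  B0 = {p0, q0}
  B1 = {p1, q1}
  B2 = {p2, q2}
  B3 = {p3, q3}
p0 ∈ B0, q0 ∈ B0 → same block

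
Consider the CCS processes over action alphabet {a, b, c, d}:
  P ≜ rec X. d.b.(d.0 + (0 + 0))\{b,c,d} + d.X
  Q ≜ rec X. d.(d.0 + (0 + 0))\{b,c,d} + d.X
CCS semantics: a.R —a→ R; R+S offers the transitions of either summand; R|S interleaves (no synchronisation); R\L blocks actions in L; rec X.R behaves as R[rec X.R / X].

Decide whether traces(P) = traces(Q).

NO — witness ⟨db⟩

P's transition system — 3 states:
  m0 = rec X. d.b.(d.0 + (0 + 0))\{b,c,d} + d.X ⊢ =d=> m0, =d=> m1
  m1 = b.(d.0 + (0 + 0))\{b,c,d} ⊢ =b=> m2
  m2 = (d.0 + (0 + 0))\{b,c,d} ⊢ deadlocked
Q's transition system — 2 states:
  n0 = rec X. d.(d.0 + (0 + 0))\{b,c,d} + d.X ⊢ =d=> n0, =d=> n1
  n1 = (d.0 + (0 + 0))\{b,c,d} ⊢ deadlocked
Trace ⟨db⟩ through P, begin at {m0}:
  [1] d ⇒ {m0, m1}
  [2] b ⇒ {m2}
  ✓ P
Trace ⟨db⟩ through Q, begin at {n0}:
  [1] d ⇒ {n0, n1}
  [2] b ⇒ ∅ (Q stuck)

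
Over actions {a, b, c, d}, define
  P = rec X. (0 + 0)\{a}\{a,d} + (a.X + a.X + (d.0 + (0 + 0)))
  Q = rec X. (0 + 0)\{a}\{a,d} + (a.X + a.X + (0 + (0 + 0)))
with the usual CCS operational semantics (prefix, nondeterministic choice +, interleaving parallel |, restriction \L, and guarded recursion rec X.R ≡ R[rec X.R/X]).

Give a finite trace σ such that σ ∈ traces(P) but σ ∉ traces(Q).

Reachable graph of P (2 states):
  u0 = rec X. (0 + 0)\{a}\{a,d} + (a.X + a.X + (d.0 + (0 + 0))) | =a=> u0, =d=> u1
  u1 = 0 | ∅
Reachable graph of Q (1 states):
  v0 = rec X. (0 + 0)\{a}\{a,d} + (a.X + a.X + (0 + (0 + 0))) | =a=> v0
Run σ = ⟨d⟩ on P: start {u0}
  after d @ step 1: {u1}
  ✓ P
Run σ = ⟨d⟩ on Q: start {v0}
  after d @ step 1: no successor for Q

d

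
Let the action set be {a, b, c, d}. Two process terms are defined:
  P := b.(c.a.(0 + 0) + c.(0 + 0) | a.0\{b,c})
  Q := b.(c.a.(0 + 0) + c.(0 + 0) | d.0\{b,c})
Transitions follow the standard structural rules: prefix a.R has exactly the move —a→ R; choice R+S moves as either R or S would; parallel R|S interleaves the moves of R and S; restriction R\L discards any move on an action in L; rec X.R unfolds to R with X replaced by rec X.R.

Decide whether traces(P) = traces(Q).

LTS(P): 7 reachable states
  p0 = b.(c.a.(0 + 0) + c.(0 + 0) | a.0\{b,c}) has moves —b→ p1
  p1 = c.a.(0 + 0) + c.(0 + 0) | a.0\{b,c} has moves —a→ p2, —c→ p3, —c→ p4
  p2 = c.(0 + 0) | 0\{b,c} has moves —c→ p5
  p3 = (0 + 0) | a.0\{b,c} has moves —a→ p5
  p4 = a.(0 + 0) has moves —a→ p6
  p5 = (0 + 0) | 0\{b,c} has moves ·
  p6 = 0 + 0 has moves ·
LTS(Q): 7 reachable states
  q0 = b.(c.a.(0 + 0) + c.(0 + 0) | d.0\{b,c}) has moves —b→ q1
  q1 = c.a.(0 + 0) + c.(0 + 0) | d.0\{b,c} has moves —c→ q2, —c→ q3, —d→ q4
  q2 = (0 + 0) | d.0\{b,c} has moves —d→ q5
  q3 = a.(0 + 0) has moves —a→ q6
  q4 = c.(0 + 0) | 0\{b,c} has moves —c→ q5
  q5 = (0 + 0) | 0\{b,c} has moves ·
  q6 = 0 + 0 has moves ·
Trace ⟨ba⟩ through P, begin at {p0}:
  after b @ step 1: {p1}
  after a @ step 2: {p2}
  P completes σ.
Trace ⟨ba⟩ through Q, begin at {q0}:
  after b @ step 1: {q1}
  after a @ step 2: no successor for Q

NO — witness ⟨ba⟩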